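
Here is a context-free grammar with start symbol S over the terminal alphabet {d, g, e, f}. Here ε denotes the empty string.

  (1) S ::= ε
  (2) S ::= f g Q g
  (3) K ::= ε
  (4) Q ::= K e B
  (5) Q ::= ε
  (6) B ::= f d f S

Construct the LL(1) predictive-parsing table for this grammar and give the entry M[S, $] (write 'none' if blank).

FIRST(S): from S::=ε we get {ε}; from S::=f g Q g we get {f}. So FIRST(S) = {ε, f}.
FIRST(K): from K::=ε we get {ε}. So FIRST(K) = {ε}.
FIRST(B): from B::=f d f S we get {f}. So FIRST(B) = {f}.
FIRST(Q): from Q::=K e B we get {e}; from Q::=ε we get {ε}. So FIRST(Q) = {ε, e}.
FOLLOW(S) includes $ since S is the start symbol.
FOLLOW(B): in Q::=K e B, the suffix after B is empty, so FOLLOW(B) ⊇ FOLLOW(Q) = {g}. Thus FOLLOW(B) = {g}.
FOLLOW(S): in B::=f d f S, the suffix after S is empty, so FOLLOW(S) ⊇ FOLLOW(B) = {g}. Thus FOLLOW(S) = {$, g}.
For S ::= ε: FIRST(ε) = {ε}, so it goes in M[S, t] for t ∈ {}; since ε ∈ FIRST, also for every t ∈ FOLLOW(S) = {$, g}.
For S ::= f g Q g: FIRST(f g Q g) = {f}, so it goes in M[S, t] for t ∈ {f}.

S ::= ε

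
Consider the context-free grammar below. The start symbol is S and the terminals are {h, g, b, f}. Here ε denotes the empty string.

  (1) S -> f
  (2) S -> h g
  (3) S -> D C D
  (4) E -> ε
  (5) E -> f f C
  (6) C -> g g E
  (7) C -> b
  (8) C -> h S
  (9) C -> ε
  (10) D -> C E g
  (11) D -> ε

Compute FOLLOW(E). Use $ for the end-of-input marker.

{$, b, f, g, h}

FIRST(E) = {ε, f}
FIRST(C) = {ε, b, g, h}
FIRST(D) = {ε, b, f, g, h}  (via C E g)
FIRST(S) = {ε, b, f, g, h}  (via D C D)
FOLLOW(S) includes $ since S is the start symbol.
FOLLOW(S): in C->h S, the suffix after S is empty, so FOLLOW(S) ⊇ FOLLOW(C) = {$, b, f, g, h}. Thus FOLLOW(S) = {$, b, f, g, h}.
FOLLOW(D): in S->D C D (occurrence 1), D is followed by C D with FIRST {ε, b, f, g, h}; in S->D C D (occurrence 1), the suffix after D is nullable, so FOLLOW(D) ⊇ FOLLOW(S) = {$, b, f, g, h}; in S->D C D (occurrence 2), the suffix after D is empty, so FOLLOW(D) ⊇ FOLLOW(S) = {$, b, f, g, h}. Thus FOLLOW(D) = {$, b, f, g, h}.
FOLLOW(E): in C->g g E, the suffix after E is empty, so FOLLOW(E) ⊇ FOLLOW(C) = {$, b, f, g, h}; in D->C E g, E is followed by g with FIRST {g}. Thus FOLLOW(E) = {$, b, f, g, h}.
FOLLOW(C): in S->D C D, C is followed by D with FIRST {ε, b, f, g, h}; in S->D C D, the suffix after C is nullable, so FOLLOW(C) ⊇ FOLLOW(S) = {$, b, f, g, h}; in E->f f C, the suffix after C is empty, so FOLLOW(C) ⊇ FOLLOW(E) = {$, b, f, g, h}; in D->C E g, C is followed by E g with FIRST {f, g}. Thus FOLLOW(C) = {$, b, f, g, h}.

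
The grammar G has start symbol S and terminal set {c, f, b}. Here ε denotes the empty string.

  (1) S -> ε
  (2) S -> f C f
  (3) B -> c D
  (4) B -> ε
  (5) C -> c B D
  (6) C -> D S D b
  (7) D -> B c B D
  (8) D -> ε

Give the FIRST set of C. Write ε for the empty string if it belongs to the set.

{b, c, f}

FIRST(S): from S->ε we get {ε}; from S->f C f we get {f}. So FIRST(S) = {ε, f}.
FIRST(B): from B->c D we get {c}; from B->ε we get {ε}. So FIRST(B) = {ε, c}.
FIRST(D): from D->B c B D we get {c}; from D->ε we get {ε}. So FIRST(D) = {ε, c}.
FIRST(C): from C->c B D we get {c}; from C->D S D b we get {b, c, f}. So FIRST(C) = {b, c, f}.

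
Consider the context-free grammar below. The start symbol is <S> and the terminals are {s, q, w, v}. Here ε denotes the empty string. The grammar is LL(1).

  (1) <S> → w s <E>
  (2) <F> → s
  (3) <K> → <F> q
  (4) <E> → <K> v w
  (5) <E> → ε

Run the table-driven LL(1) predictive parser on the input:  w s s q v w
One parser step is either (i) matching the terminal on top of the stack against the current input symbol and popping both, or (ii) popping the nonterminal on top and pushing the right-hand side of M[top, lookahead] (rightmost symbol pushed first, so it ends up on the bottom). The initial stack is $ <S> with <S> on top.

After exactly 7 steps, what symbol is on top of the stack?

q

     Stack        Input          Action
  1  $ <S>        w s s q v w $  expand <S> → w s <E>
  2  $ <E> s w    w s s q v w $  match w
  3  $ <E> s      s s q v w $    match s
  4  $ <E>        s q v w $      expand <E> → <K> v w
  5  $ w v <K>    s q v w $      expand <K> → <F> q
  6  $ w v q <F>  s q v w $      expand <F> → s
  7  $ w v q s    s q v w $      match s
Stack after step 7: $ w v q (top = q).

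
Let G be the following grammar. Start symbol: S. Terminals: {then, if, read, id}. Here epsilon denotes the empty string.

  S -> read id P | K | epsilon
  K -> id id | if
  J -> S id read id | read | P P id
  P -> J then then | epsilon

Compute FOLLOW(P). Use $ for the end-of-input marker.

FIRST(K): from K->id id we get {id}; from K->if we get {if}. So FIRST(K) = {id, if}.
FIRST(S): from S->read id P we get {read}; from S->K we get {id, if}; from S->epsilon we get {epsilon}. So FIRST(S) = {epsilon, id, if, read}.
FIRST(J): from J->S id read id we get {id, if, read}; from J->read we get {read}; from J->P P id we get {id, if, read}. So FIRST(J) = {id, if, read}.
FIRST(P): from P->J then then we get {id, if, read}; from P->epsilon we get {epsilon}. So FIRST(P) = {epsilon, id, if, read}.
FOLLOW(S) includes $ since S is the start symbol.
FOLLOW(S): in J->S id read id, S is followed by id read id with FIRST {id}. Thus FOLLOW(S) = {$, id}.
FOLLOW(K): in S->K, the suffix after K is empty, so FOLLOW(K) ⊇ FOLLOW(S) = {$, id}. Thus FOLLOW(K) = {$, id}.
FOLLOW(J): in P->J then then, J is followed by then then with FIRST {then}. Thus FOLLOW(J) = {then}.
FOLLOW(P): in S->read id P, the suffix after P is empty, so FOLLOW(P) ⊇ FOLLOW(S) = {$, id}; in J->P P id (occurrence 1), P is followed by P id with FIRST {id, if, read}; in J->P P id (occurrence 2), P is followed by id with FIRST {id}. Thus FOLLOW(P) = {$, id, if, read}.

{$, id, if, read}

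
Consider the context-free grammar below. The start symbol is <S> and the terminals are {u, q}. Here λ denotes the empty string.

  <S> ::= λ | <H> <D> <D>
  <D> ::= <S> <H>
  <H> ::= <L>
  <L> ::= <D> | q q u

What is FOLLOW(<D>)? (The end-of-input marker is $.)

{$, q}

FIRST(<S>) = {λ, q}  (via <H> <D> <D>)
FIRST(<D>) = {q}  (via <S> <H>)
FIRST(<L>) = {q}  (via <D>)
FIRST(<H>) = {q}  (via <L>)
FOLLOW(<S>) includes $ since <S> is the start symbol.
FOLLOW(<S>): in <D>::=<S> <H>, <S> is followed by <H> with FIRST {q}. Thus FOLLOW(<S>) = {$, q}.
FOLLOW(<D>): in <S>::=<H> <D> <D> (occurrence 1), <D> is followed by <D> with FIRST {q}; in <S>::=<H> <D> <D> (occurrence 2), the suffix after <D> is empty, so FOLLOW(<D>) ⊇ FOLLOW(<S>) = {$, q}; in <L>::=<D>, the suffix after <D> is empty, so FOLLOW(<D>) ⊇ FOLLOW(<L>) = {$, q}. Thus FOLLOW(<D>) = {$, q}.
FOLLOW(<H>): in <S>::=<H> <D> <D>, <H> is followed by <D> <D> with FIRST {q}; in <D>::=<S> <H>, the suffix after <H> is empty, so FOLLOW(<H>) ⊇ FOLLOW(<D>) = {$, q}. Thus FOLLOW(<H>) = {$, q}.
FOLLOW(<L>): in <H>::=<L>, the suffix after <L> is empty, so FOLLOW(<L>) ⊇ FOLLOW(<H>) = {$, q}. Thus FOLLOW(<L>) = {$, q}.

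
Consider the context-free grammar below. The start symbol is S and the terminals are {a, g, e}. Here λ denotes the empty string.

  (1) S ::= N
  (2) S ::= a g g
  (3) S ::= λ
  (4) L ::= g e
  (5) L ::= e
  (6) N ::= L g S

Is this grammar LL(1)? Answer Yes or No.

FIRST(S) = {λ, a, e, g}
FIRST(L) = {e, g}
FIRST(N) = {e, g}
FOLLOW(S) = {$}
FOLLOW(L) = {g}
FOLLOW(N) = {$}
Each cell of M receives at most one production.

Yes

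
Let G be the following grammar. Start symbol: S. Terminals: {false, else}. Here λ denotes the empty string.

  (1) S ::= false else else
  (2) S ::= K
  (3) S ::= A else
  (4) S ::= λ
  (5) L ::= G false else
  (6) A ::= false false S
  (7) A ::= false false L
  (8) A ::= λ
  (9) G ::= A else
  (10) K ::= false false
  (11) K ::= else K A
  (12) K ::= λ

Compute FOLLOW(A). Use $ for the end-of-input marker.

FIRST(A) = {λ, false}
FIRST(K) = {λ, else, false}
FIRST(S) = {λ, else, false}  (via K, A else)
FIRST(G) = {else, false}  (via A else)
FIRST(L) = {else, false}  (via G false else)
FOLLOW(S) includes $ since S is the start symbol.
FOLLOW(G): in L::=G false else, G is followed by false else with FIRST {false}. Thus FOLLOW(G) = {false}.
FOLLOW(S): in A::=false false S, the suffix after S is empty, so FOLLOW(S) ⊇ FOLLOW(A) = {$, else, false}. Thus FOLLOW(S) = {$, else, false}.
FOLLOW(K): in S::=K, the suffix after K is empty, so FOLLOW(K) ⊇ FOLLOW(S) = {$, else, false}; in K::=else K A, K is followed by A with FIRST {λ, false}; in K::=else K A, the suffix after K is nullable (adds nothing new). Thus FOLLOW(K) = {$, else, false}.
FOLLOW(A): in S::=A else, A is followed by else with FIRST {else}; in G::=A else, A is followed by else with FIRST {else}; in K::=else K A, the suffix after A is empty, so FOLLOW(A) ⊇ FOLLOW(K) = {$, else, false}. Thus FOLLOW(A) = {$, else, false}.
FOLLOW(L): in A::=false false L, the suffix after L is empty, so FOLLOW(L) ⊇ FOLLOW(A) = {$, else, false}. Thus FOLLOW(L) = {$, else, false}.

{$, else, false}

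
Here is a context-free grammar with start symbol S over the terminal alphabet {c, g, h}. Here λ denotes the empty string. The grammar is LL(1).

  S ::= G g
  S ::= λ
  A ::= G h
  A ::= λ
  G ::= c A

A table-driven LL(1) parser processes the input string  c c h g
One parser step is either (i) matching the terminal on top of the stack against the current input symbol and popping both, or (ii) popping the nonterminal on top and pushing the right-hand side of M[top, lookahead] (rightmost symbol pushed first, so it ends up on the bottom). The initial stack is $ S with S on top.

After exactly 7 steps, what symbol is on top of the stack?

step 1: stack=$ S  input=c c h g $  — expand S ::= G g
step 2: stack=$ g G  input=c c h g $  — expand G ::= c A
step 3: stack=$ g A c  input=c c h g $  — match c
step 4: stack=$ g A  input=c h g $  — expand A ::= G h
step 5: stack=$ g h G  input=c h g $  — expand G ::= c A
step 6: stack=$ g h A c  input=c h g $  — match c
step 7: stack=$ g h A  input=h g $  — expand A ::= λ
Stack after step 7: $ g h (top = h).

h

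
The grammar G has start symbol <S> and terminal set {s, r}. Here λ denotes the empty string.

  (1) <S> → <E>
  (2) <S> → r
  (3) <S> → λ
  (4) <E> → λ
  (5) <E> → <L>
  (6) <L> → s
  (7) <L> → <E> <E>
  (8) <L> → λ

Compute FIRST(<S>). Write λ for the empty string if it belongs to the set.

FIRST(<S>): from <S>→<E> we get {λ, s}; from <S>→r we get {r}; from <S>→λ we get {λ}. So FIRST(<S>) = {λ, r, s}.
FIRST(<E>): from <E>→λ we get {λ}; from <E>→<L> we get {λ, s}. So FIRST(<E>) = {λ, s}.
FIRST(<L>): from <L>→s we get {s}; from <L>→<E> <E> we get {λ, s}; from <L>→λ we get {λ}. So FIRST(<L>) = {λ, s}.

{λ, r, s}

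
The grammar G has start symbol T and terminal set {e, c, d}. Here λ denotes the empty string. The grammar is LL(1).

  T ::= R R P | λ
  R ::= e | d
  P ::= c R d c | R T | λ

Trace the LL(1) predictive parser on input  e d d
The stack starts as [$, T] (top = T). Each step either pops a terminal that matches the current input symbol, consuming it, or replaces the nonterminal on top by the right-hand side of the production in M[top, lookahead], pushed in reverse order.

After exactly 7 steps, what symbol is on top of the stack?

     Stack    Input    Action
  1  $ T      e d d $  expand T ::= R R P
  2  $ P R R  e d d $  expand R ::= e
  3  $ P R e  e d d $  match e
  4  $ P R    d d $    expand R ::= d
  5  $ P d    d d $    match d
  6  $ P      d $      expand P ::= R T
  7  $ T R    d $      expand R ::= d
Stack after step 7: $ T d (top = d).

d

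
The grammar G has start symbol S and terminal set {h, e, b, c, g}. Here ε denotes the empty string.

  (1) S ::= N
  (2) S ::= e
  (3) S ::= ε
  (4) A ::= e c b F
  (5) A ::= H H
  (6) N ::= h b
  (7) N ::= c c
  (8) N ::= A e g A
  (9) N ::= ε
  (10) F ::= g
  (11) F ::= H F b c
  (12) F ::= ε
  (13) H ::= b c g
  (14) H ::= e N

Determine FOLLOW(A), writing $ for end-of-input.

{$, b, e, g}

FIRST(H): from H::=b c g we get {b}; from H::=e N we get {e}. So FIRST(H) = {b, e}.
FIRST(A): from A::=e c b F we get {e}; from A::=H H we get {b, e}. So FIRST(A) = {b, e}.
FIRST(F): from F::=g we get {g}; from F::=H F b c we get {b, e}; from F::=ε we get {ε}. So FIRST(F) = {ε, b, e, g}.
FIRST(N): from N::=h b we get {h}; from N::=c c we get {c}; from N::=A e g A we get {b, e}; from N::=ε we get {ε}. So FIRST(N) = {ε, b, c, e, h}.
FIRST(S): from S::=N we get {ε, b, c, e, h}; from S::=e we get {e}; from S::=ε we get {ε}. So FIRST(S) = {ε, b, c, e, h}.
FOLLOW(S) includes $ since S is the start symbol.
FOLLOW(S): S appears on no right-hand side. Thus FOLLOW(S) = {$}.
FOLLOW(A): in N::=A e g A (occurrence 1), A is followed by e g A with FIRST {e}; in N::=A e g A (occurrence 2), the suffix after A is empty, so FOLLOW(A) ⊇ FOLLOW(N) = {$, b, e, g}. Thus FOLLOW(A) = {$, b, e, g}.
FOLLOW(F): in A::=e c b F, the suffix after F is empty, so FOLLOW(F) ⊇ FOLLOW(A) = {$, b, e, g}; in F::=H F b c, F is followed by b c with FIRST {b}. Thus FOLLOW(F) = {$, b, e, g}.
FOLLOW(H): in A::=H H (occurrence 1), H is followed by H with FIRST {b, e}; in A::=H H (occurrence 2), the suffix after H is empty, so FOLLOW(H) ⊇ FOLLOW(A) = {$, b, e, g}; in F::=H F b c, H is followed by F b c with FIRST {b, e, g}. Thus FOLLOW(H) = {$, b, e, g}.
FOLLOW(N): in S::=N, the suffix after N is empty, so FOLLOW(N) ⊇ FOLLOW(S) = {$}; in H::=e N, the suffix after N is empty, so FOLLOW(N) ⊇ FOLLOW(H) = {$, b, e, g}. Thus FOLLOW(N) = {$, b, e, g}.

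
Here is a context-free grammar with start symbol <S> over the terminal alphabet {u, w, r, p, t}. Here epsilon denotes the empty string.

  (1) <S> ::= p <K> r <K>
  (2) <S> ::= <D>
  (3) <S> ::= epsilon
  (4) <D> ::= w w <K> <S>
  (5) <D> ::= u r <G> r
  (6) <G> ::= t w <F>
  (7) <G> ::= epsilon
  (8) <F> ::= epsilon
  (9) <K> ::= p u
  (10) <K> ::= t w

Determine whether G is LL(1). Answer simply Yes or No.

Yes

FIRST(<S>) = {epsilon, p, u, w}
FIRST(<D>) = {u, w}
FIRST(<G>) = {epsilon, t}
FIRST(<F>) = {epsilon}
FIRST(<K>) = {p, t}
FOLLOW(<S>) = {$}
FOLLOW(<D>) = {$}
FOLLOW(<G>) = {r}
FOLLOW(<F>) = {r}
FOLLOW(<K>) = {$, p, r, u, w}
Each cell of M receives at most one production.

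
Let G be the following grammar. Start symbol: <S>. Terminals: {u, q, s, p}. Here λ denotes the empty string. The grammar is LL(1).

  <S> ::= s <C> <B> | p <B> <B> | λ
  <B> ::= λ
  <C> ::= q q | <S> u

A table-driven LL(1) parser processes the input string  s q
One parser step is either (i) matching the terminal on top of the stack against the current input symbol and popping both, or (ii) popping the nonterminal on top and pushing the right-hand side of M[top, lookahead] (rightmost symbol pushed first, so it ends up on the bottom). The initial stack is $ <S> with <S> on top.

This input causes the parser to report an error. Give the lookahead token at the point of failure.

$

     Stack        Input  Action
  1  $ <S>        s q $  expand <S> ::= s <C> <B>
  2  $ <B> <C> s  s q $  match s
  3  $ <B> <C>    q $    expand <C> ::= q q
  4  $ <B> q q    q $    match q
  5  $ <B> q      $      error: top is terminal q but lookahead is $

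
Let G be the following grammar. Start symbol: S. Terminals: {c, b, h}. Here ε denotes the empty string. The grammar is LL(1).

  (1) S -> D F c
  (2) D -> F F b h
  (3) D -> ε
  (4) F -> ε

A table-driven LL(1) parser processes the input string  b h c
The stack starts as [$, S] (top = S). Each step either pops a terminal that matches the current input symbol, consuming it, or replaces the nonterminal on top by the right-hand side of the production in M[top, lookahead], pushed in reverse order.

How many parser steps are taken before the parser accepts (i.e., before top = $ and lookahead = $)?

step 1: stack=$ S  input=b h c $  — expand S -> D F c
step 2: stack=$ c F D  input=b h c $  — expand D -> F F b h
step 3: stack=$ c F h b F F  input=b h c $  — expand F -> ε
step 4: stack=$ c F h b F  input=b h c $  — expand F -> ε
step 5: stack=$ c F h b  input=b h c $  — match b
step 6: stack=$ c F h  input=h c $  — match h
step 7: stack=$ c F  input=c $  — expand F -> ε
step 8: stack=$ c  input=c $  — match c
Accept reached after 8 steps.

8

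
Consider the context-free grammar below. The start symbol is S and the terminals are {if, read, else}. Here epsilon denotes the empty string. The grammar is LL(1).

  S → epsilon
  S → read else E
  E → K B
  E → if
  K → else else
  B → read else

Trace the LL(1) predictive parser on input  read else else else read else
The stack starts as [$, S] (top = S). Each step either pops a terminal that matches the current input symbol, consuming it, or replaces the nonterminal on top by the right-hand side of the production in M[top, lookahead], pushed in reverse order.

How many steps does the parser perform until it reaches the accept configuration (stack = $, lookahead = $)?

10

      Stack          Input                            Action
   1  $ S            read else else else read else $  expand S → read else E
   2  $ E else read  read else else else read else $  match read
   3  $ E else       else else else read else $       match else
   4  $ E            else else read else $            expand E → K B
   5  $ B K          else else read else $            expand K → else else
   6  $ B else else  else else read else $            match else
   7  $ B else       else read else $                 match else
   8  $ B            read else $                      expand B → read else
   9  $ else read    read else $                      match read
  10  $ else         else $                           match else
Accept reached after 10 steps.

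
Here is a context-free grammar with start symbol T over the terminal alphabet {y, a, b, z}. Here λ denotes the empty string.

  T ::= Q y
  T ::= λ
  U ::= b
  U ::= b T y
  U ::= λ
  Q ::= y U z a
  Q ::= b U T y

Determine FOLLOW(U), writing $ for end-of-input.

{b, y, z}

FIRST(U): from U::=b we get {b}; from U::=b T y we get {b}; from U::=λ we get {λ}. So FIRST(U) = {λ, b}.
FIRST(Q): from Q::=y U z a we get {y}; from Q::=b U T y we get {b}. So FIRST(Q) = {b, y}.
FIRST(T): from T::=Q y we get {b, y}; from T::=λ we get {λ}. So FIRST(T) = {λ, b, y}.
FOLLOW(T) includes $ since T is the start symbol.
FOLLOW(T): in U::=b T y, T is followed by y with FIRST {y}; in Q::=b U T y, T is followed by y with FIRST {y}. Thus FOLLOW(T) = {$, y}.
FOLLOW(U): in Q::=y U z a, U is followed by z a with FIRST {z}; in Q::=b U T y, U is followed by T y with FIRST {b, y}. Thus FOLLOW(U) = {b, y, z}.
FOLLOW(Q): in T::=Q y, Q is followed by y with FIRST {y}. Thus FOLLOW(Q) = {y}.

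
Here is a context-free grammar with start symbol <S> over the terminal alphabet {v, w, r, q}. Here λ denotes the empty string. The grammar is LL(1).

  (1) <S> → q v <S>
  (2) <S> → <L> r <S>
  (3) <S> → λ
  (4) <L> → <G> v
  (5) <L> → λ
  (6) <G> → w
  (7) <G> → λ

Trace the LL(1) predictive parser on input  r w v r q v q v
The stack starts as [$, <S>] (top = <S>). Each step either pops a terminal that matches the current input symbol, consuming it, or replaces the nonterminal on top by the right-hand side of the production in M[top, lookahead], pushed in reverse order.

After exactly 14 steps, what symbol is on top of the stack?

      Stack          Input              Action
   1  $ <S>          r w v r q v q v $  expand <S> → <L> r <S>
   2  $ <S> r <L>    r w v r q v q v $  expand <L> → λ
   3  $ <S> r        r w v r q v q v $  match r
   4  $ <S>          w v r q v q v $    expand <S> → <L> r <S>
   5  $ <S> r <L>    w v r q v q v $    expand <L> → <G> v
   6  $ <S> r v <G>  w v r q v q v $    expand <G> → w
   7  $ <S> r v w    w v r q v q v $    match w
   8  $ <S> r v      v r q v q v $      match v
   9  $ <S> r        r q v q v $        match r
  10  $ <S>          q v q v $          expand <S> → q v <S>
  11  $ <S> v q      q v q v $          match q
  12  $ <S> v        v q v $            match v
  13  $ <S>          q v $              expand <S> → q v <S>
  14  $ <S> v q      q v $              match q
Stack after step 14: $ <S> v (top = v).

v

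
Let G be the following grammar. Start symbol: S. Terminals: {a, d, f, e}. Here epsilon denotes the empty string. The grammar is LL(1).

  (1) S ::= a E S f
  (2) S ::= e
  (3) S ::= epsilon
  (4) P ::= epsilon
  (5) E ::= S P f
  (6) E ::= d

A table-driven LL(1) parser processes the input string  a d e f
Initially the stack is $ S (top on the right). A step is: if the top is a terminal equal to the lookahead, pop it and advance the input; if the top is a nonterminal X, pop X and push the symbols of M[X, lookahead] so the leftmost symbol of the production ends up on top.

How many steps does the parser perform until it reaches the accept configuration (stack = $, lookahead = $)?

7

step 1: stack=$ S  input=a d e f $  — expand S ::= a E S f
step 2: stack=$ f S E a  input=a d e f $  — match a
step 3: stack=$ f S E  input=d e f $  — expand E ::= d
step 4: stack=$ f S d  input=d e f $  — match d
step 5: stack=$ f S  input=e f $  — expand S ::= e
step 6: stack=$ f e  input=e f $  — match e
step 7: stack=$ f  input=f $  — match f
Accept reached after 7 steps.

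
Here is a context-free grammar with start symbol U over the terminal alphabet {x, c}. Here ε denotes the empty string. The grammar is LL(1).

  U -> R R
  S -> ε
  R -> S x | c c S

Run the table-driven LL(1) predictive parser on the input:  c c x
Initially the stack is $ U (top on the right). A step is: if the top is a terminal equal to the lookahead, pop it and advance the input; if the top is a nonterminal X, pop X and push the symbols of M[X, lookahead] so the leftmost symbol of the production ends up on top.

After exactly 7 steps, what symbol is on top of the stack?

x

     Stack      Input    Action
  1  $ U        c c x $  expand U -> R R
  2  $ R R      c c x $  expand R -> c c S
  3  $ R S c c  c c x $  match c
  4  $ R S c    c x $    match c
  5  $ R S      x $      expand S -> ε
  6  $ R        x $      expand R -> S x
  7  $ x S      x $      expand S -> ε
Stack after step 7: $ x (top = x).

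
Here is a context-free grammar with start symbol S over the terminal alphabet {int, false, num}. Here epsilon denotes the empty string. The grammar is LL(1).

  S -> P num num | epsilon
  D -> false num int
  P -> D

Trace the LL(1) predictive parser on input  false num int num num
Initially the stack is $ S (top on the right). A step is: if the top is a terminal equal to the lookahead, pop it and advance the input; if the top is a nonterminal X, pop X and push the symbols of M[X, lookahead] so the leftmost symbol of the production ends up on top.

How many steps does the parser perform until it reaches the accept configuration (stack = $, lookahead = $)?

8

step 1: stack=$ S  input=false num int num num $  — expand S -> P num num
step 2: stack=$ num num P  input=false num int num num $  — expand P -> D
step 3: stack=$ num num D  input=false num int num num $  — expand D -> false num int
step 4: stack=$ num num int num false  input=false num int num num $  — match false
step 5: stack=$ num num int num  input=num int num num $  — match num
step 6: stack=$ num num int  input=int num num $  — match int
step 7: stack=$ num num  input=num num $  — match num
step 8: stack=$ num  input=num $  — match num
Accept reached after 8 steps.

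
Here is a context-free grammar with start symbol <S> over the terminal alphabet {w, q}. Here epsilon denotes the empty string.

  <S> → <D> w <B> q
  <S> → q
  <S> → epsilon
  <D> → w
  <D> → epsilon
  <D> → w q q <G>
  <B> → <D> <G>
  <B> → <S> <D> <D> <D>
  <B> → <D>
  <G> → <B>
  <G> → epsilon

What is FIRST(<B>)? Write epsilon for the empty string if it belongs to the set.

FIRST(<D>): from <D>→w we get {w}; from <D>→epsilon we get {epsilon}; from <D>→w q q <G> we get {w}. So FIRST(<D>) = {epsilon, w}.
FIRST(<S>): from <S>→<D> w <B> q we get {w}; from <S>→q we get {q}; from <S>→epsilon we get {epsilon}. So FIRST(<S>) = {epsilon, q, w}.
FIRST(<B>): from <B>→<D> <G> we get {epsilon, q, w}; from <B>→<S> <D> <D> <D> we get {epsilon, q, w}; from <B>→<D> we get {epsilon, w}. So FIRST(<B>) = {epsilon, q, w}.
FIRST(<G>): from <G>→<B> we get {epsilon, q, w}; from <G>→epsilon we get {epsilon}. So FIRST(<G>) = {epsilon, q, w}.

{epsilon, q, w}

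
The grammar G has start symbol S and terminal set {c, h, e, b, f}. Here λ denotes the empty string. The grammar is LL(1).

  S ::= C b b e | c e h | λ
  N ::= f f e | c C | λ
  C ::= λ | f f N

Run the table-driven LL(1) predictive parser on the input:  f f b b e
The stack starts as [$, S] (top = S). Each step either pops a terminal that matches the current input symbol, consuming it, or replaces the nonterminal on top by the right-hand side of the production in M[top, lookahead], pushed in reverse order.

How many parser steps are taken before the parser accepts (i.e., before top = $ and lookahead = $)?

step 1: stack=$ S  input=f f b b e $  — expand S ::= C b b e
step 2: stack=$ e b b C  input=f f b b e $  — expand C ::= f f N
step 3: stack=$ e b b N f f  input=f f b b e $  — match f
step 4: stack=$ e b b N f  input=f b b e $  — match f
step 5: stack=$ e b b N  input=b b e $  — expand N ::= λ
step 6: stack=$ e b b  input=b b e $  — match b
step 7: stack=$ e b  input=b e $  — match b
step 8: stack=$ e  input=e $  — match e
Accept reached after 8 steps.

8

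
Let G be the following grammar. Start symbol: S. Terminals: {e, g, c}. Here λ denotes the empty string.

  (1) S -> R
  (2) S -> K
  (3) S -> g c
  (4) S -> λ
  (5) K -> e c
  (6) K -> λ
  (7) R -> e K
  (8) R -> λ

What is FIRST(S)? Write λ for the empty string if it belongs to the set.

{λ, e, g}

FIRST(K) = {λ, e}
FIRST(R) = {λ, e}
FIRST(S) = {λ, e, g}  (via R, K)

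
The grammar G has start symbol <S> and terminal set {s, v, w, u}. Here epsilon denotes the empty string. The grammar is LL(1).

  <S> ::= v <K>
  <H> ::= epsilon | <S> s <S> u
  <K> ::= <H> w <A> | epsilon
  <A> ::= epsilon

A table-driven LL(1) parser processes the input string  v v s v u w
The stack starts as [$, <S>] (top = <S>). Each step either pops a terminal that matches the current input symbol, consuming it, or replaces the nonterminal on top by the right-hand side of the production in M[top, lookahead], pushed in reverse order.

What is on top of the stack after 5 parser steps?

v

step 1: stack=$ <S>  input=v v s v u w $  — expand <S> ::= v <K>
step 2: stack=$ <K> v  input=v v s v u w $  — match v
step 3: stack=$ <K>  input=v s v u w $  — expand <K> ::= <H> w <A>
step 4: stack=$ <A> w <H>  input=v s v u w $  — expand <H> ::= <S> s <S> u
step 5: stack=$ <A> w u <S> s <S>  input=v s v u w $  — expand <S> ::= v <K>
Stack after step 5: $ <A> w u <S> s <K> v (top = v).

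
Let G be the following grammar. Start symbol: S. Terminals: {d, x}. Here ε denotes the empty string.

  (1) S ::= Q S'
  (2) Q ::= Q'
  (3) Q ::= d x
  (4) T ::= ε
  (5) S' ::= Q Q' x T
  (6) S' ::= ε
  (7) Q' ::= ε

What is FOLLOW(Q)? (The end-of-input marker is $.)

FIRST(T): from T::=ε we get {ε}. So FIRST(T) = {ε}.
FIRST(Q'): from Q'::=ε we get {ε}. So FIRST(Q') = {ε}.
FIRST(Q): from Q::=Q' we get {ε}; from Q::=d x we get {d}. So FIRST(Q) = {ε, d}.
FIRST(S'): from S'::=Q Q' x T we get {d, x}; from S'::=ε we get {ε}. So FIRST(S') = {ε, d, x}.
FIRST(S): from S::=Q S' we get {ε, d, x}. So FIRST(S) = {ε, d, x}.
FOLLOW(S) includes $ since S is the start symbol.
FOLLOW(S): S appears on no right-hand side. Thus FOLLOW(S) = {$}.
FOLLOW(Q): in S::=Q S', Q is followed by S' with FIRST {ε, d, x}; in S::=Q S', the suffix after Q is nullable, so FOLLOW(Q) ⊇ FOLLOW(S) = {$}; in S'::=Q Q' x T, Q is followed by Q' x T with FIRST {x}. Thus FOLLOW(Q) = {$, d, x}.
FOLLOW(S'): in S::=Q S', the suffix after S' is empty, so FOLLOW(S') ⊇ FOLLOW(S) = {$}. Thus FOLLOW(S') = {$}.
FOLLOW(T): in S'::=Q Q' x T, the suffix after T is empty, so FOLLOW(T) ⊇ FOLLOW(S') = {$}. Thus FOLLOW(T) = {$}.
FOLLOW(Q'): in Q::=Q', the suffix after Q' is empty, so FOLLOW(Q') ⊇ FOLLOW(Q) = {$, d, x}; in S'::=Q Q' x T, Q' is followed by x T with FIRST {x}. Thus FOLLOW(Q') = {$, d, x}.

{$, d, x}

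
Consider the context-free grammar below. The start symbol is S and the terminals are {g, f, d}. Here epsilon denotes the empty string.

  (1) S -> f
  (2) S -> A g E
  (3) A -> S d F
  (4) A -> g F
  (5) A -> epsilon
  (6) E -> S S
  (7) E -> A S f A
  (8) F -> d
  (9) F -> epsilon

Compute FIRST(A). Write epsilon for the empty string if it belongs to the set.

FIRST(F): from F->d we get {d}; from F->epsilon we get {epsilon}. So FIRST(F) = {epsilon, d}.
FIRST(S): from S->f we get {f}; from S->A g E we get {f, g}. So FIRST(S) = {f, g}.
FIRST(A): from A->S d F we get {f, g}; from A->g F we get {g}; from A->epsilon we get {epsilon}. So FIRST(A) = {epsilon, f, g}.
FIRST(E): from E->S S we get {f, g}; from E->A S f A we get {f, g}. So FIRST(E) = {f, g}.

{epsilon, f, g}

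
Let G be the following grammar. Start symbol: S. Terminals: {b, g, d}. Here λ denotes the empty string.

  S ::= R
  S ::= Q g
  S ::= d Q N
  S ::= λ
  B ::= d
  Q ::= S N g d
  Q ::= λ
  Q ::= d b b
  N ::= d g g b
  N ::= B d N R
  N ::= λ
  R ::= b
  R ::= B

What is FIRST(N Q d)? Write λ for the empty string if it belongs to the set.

{b, d, g}

FIRST(B): from B::=d we get {d}. So FIRST(B) = {d}.
FIRST(N): from N::=d g g b we get {d}; from N::=B d N R we get {d}; from N::=λ we get {λ}. So FIRST(N) = {λ, d}.
FIRST(R): from R::=b we get {b}; from R::=B we get {d}. So FIRST(R) = {b, d}.
FIRST(S): from S::=R we get {b, d}; from S::=Q g we get {b, d, g}; from S::=d Q N we get {d}; from S::=λ we get {λ}. So FIRST(S) = {λ, b, d, g}.
FIRST(Q): from Q::=S N g d we get {b, d, g}; from Q::=λ we get {λ}; from Q::=d b b we get {d}. So FIRST(Q) = {λ, b, d, g}.
FIRST(N Q d): take FIRST of each symbol in turn, carrying on past any symbol whose FIRST contains λ; result {b, d, g}.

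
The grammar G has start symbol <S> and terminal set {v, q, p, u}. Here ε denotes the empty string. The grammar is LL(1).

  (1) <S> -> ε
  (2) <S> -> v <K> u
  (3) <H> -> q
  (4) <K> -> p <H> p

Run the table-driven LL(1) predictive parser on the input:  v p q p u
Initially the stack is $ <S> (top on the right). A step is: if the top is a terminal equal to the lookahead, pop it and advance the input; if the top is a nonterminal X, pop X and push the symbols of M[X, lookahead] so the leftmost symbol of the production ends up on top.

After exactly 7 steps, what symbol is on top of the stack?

     Stack        Input        Action
  1  $ <S>        v p q p u $  expand <S> -> v <K> u
  2  $ u <K> v    v p q p u $  match v
  3  $ u <K>      p q p u $    expand <K> -> p <H> p
  4  $ u p <H> p  p q p u $    match p
  5  $ u p <H>    q p u $      expand <H> -> q
  6  $ u p q      q p u $      match q
  7  $ u p        p u $        match p
Stack after step 7: $ u (top = u).

u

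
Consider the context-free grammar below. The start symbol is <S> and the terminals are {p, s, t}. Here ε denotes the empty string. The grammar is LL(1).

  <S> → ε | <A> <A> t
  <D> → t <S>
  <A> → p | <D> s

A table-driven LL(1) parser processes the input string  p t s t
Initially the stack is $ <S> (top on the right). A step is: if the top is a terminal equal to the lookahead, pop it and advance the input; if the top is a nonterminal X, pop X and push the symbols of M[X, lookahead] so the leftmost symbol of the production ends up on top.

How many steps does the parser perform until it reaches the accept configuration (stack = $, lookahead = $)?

step 1: stack=$ <S>  input=p t s t $  — expand <S> → <A> <A> t
step 2: stack=$ t <A> <A>  input=p t s t $  — expand <A> → p
step 3: stack=$ t <A> p  input=p t s t $  — match p
step 4: stack=$ t <A>  input=t s t $  — expand <A> → <D> s
step 5: stack=$ t s <D>  input=t s t $  — expand <D> → t <S>
step 6: stack=$ t s <S> t  input=t s t $  — match t
step 7: stack=$ t s <S>  input=s t $  — expand <S> → ε
step 8: stack=$ t s  input=s t $  — match s
step 9: stack=$ t  input=t $  — match t
Accept reached after 9 steps.

9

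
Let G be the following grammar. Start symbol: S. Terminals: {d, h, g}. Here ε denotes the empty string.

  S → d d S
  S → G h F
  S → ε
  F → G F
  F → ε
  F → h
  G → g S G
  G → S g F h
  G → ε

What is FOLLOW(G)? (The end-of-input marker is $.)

FIRST(S): from S→d d S we get {d}; from S→G h F we get {d, g, h}; from S→ε we get {ε}. So FIRST(S) = {ε, d, g, h}.
FIRST(G): from G→g S G we get {g}; from G→S g F h we get {d, g, h}; from G→ε we get {ε}. So FIRST(G) = {ε, d, g, h}.
FIRST(F): from F→G F we get {ε, d, g, h}; from F→ε we get {ε}; from F→h we get {h}. So FIRST(F) = {ε, d, g, h}.
FOLLOW(S) includes $ since S is the start symbol.
FOLLOW(S): in S→d d S, the suffix after S is empty (adds nothing new); in G→g S G, S is followed by G with FIRST {ε, d, g, h}; in G→g S G, the suffix after S is nullable, so FOLLOW(S) ⊇ FOLLOW(G) = {$, d, g, h}; in G→S g F h, S is followed by g F h with FIRST {g}. Thus FOLLOW(S) = {$, d, g, h}.
FOLLOW(F): in S→G h F, the suffix after F is empty, so FOLLOW(F) ⊇ FOLLOW(S) = {$, d, g, h}; in F→G F, the suffix after F is empty (adds nothing new); in G→S g F h, F is followed by h with FIRST {h}. Thus FOLLOW(F) = {$, d, g, h}.
FOLLOW(G): in S→G h F, G is followed by h F with FIRST {h}; in F→G F, G is followed by F with FIRST {ε, d, g, h}; in F→G F, the suffix after G is nullable, so FOLLOW(G) ⊇ FOLLOW(F) = {$, d, g, h}; in G→g S G, the suffix after G is empty (adds nothing new). Thus FOLLOW(G) = {$, d, g, h}.

{$, d, g, h}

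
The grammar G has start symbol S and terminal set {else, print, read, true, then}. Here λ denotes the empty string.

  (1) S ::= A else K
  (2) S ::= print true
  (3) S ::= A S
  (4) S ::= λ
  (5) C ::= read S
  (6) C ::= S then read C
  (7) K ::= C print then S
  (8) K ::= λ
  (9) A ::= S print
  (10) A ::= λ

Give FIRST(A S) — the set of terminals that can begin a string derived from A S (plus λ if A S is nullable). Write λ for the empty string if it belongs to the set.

FIRST(S) = {λ, else, print}  (via A else K, A S)
FIRST(C) = {else, print, read, then}  (via S then read C)
FIRST(A) = {λ, else, print}  (via S print)
FIRST(K) = {λ, else, print, read, then}  (via C print then S)
FIRST(A S): take FIRST of each symbol in turn, carrying on past any symbol whose FIRST contains λ; result {λ, else, print}.

{λ, else, print}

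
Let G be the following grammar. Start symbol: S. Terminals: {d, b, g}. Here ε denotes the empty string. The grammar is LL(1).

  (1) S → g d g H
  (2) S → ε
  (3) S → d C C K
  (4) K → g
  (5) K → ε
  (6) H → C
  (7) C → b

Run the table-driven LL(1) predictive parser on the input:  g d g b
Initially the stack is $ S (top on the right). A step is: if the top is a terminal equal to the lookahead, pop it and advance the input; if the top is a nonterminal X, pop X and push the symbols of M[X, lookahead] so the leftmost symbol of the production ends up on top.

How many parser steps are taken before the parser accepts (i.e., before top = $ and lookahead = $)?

     Stack      Input      Action
  1  $ S        g d g b $  expand S → g d g H
  2  $ H g d g  g d g b $  match g
  3  $ H g d    d g b $    match d
  4  $ H g      g b $      match g
  5  $ H        b $        expand H → C
  6  $ C        b $        expand C → b
  7  $ b        b $        match b
Accept reached after 7 steps.

7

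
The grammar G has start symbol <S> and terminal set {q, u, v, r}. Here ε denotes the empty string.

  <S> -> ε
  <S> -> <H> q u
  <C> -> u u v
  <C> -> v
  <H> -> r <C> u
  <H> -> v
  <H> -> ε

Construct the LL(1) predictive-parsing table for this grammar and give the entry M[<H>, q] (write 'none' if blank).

<H> -> ε

FIRST(<C>) = {u, v}
FIRST(<H>) = {ε, r, v}
FIRST(<S>) = {ε, q, r, v}  (via <H> q u)
FOLLOW(<S>) includes $ since <S> is the start symbol.
FOLLOW(<H>): in <S>-><H> q u, <H> is followed by q u with FIRST {q}. Thus FOLLOW(<H>) = {q}.
For <H> -> r <C> u: FIRST(r <C> u) = {r}, so it goes in M[<H>, t] for t ∈ {r}.
For <H> -> v: FIRST(v) = {v}, so it goes in M[<H>, t] for t ∈ {v}.
For <H> -> ε: FIRST(ε) = {ε}, so it goes in M[<H>, t] for t ∈ {}; since ε ∈ FIRST, also for every t ∈ FOLLOW(<H>) = {q}.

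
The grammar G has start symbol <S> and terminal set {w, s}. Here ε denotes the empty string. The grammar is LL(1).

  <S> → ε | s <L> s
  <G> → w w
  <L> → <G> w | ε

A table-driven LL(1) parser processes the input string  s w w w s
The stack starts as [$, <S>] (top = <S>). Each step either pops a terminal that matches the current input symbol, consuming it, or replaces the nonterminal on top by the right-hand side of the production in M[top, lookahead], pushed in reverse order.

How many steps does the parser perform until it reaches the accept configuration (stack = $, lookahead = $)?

     Stack      Input        Action
  1  $ <S>      s w w w s $  expand <S> → s <L> s
  2  $ s <L> s  s w w w s $  match s
  3  $ s <L>    w w w s $    expand <L> → <G> w
  4  $ s w <G>  w w w s $    expand <G> → w w
  5  $ s w w w  w w w s $    match w
  6  $ s w w    w w s $      match w
  7  $ s w      w s $        match w
  8  $ s        s $          match s
Accept reached after 8 steps.

8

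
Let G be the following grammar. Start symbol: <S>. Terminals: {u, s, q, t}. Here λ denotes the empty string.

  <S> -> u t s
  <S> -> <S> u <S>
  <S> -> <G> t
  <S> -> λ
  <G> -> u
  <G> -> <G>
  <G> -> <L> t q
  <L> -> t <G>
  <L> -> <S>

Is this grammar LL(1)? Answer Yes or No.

FIRST(<S>) = {λ, t, u}
FIRST(<G>) = {t, u}
FIRST(<L>) = {λ, t, u}
FOLLOW(<S>) = {$, t, u}
FOLLOW(<G>) = {t}
FOLLOW(<L>) = {t}
Cell M[<G>, t] receives both <G> -> <G> and <G> -> <L> t q — the grammar is not LL(1).

No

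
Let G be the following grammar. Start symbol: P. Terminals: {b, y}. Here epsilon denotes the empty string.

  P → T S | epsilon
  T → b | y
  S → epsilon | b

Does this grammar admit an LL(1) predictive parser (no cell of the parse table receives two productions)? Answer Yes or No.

Yes

FIRST(P) = {epsilon, b, y}
FIRST(T) = {b, y}
FIRST(S) = {epsilon, b}
FOLLOW(P) = {$}
FOLLOW(T) = {$, b}
FOLLOW(S) = {$}
Each cell of M receives at most one production.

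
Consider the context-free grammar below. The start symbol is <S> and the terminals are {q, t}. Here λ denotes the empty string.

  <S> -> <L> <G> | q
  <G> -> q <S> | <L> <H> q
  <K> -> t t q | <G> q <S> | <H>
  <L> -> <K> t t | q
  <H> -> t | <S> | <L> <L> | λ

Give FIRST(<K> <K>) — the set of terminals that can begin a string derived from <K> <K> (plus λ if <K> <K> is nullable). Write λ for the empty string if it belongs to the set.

FIRST(<S>) = {q, t}  (via <L> <G>)
FIRST(<G>) = {q, t}  (via <L> <H> q)
FIRST(<K>) = {λ, q, t}  (via <G> q <S>, <H>)
FIRST(<L>) = {q, t}  (via <K> t t)
FIRST(<H>) = {λ, q, t}  (via <S>, <L> <L>)
FIRST(<K> <K>): take FIRST of each symbol in turn, carrying on past any symbol whose FIRST contains λ; result {λ, q, t}.

{λ, q, t}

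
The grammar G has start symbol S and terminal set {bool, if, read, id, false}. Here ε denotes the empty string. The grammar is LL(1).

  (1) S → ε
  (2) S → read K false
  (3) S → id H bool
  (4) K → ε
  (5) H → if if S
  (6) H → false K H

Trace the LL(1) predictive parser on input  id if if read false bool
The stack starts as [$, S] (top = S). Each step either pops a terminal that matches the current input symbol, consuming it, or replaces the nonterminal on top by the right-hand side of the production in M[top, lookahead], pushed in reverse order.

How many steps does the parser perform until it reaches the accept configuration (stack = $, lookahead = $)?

10

step 1: stack=$ S  input=id if if read false bool $  — expand S → id H bool
step 2: stack=$ bool H id  input=id if if read false bool $  — match id
step 3: stack=$ bool H  input=if if read false bool $  — expand H → if if S
step 4: stack=$ bool S if if  input=if if read false bool $  — match if
step 5: stack=$ bool S if  input=if read false bool $  — match if
step 6: stack=$ bool S  input=read false bool $  — expand S → read K false
step 7: stack=$ bool false K read  input=read false bool $  — match read
step 8: stack=$ bool false K  input=false bool $  — expand K → ε
step 9: stack=$ bool false  input=false bool $  — match false
step 10: stack=$ bool  input=bool $  — match bool
Accept reached after 10 steps.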